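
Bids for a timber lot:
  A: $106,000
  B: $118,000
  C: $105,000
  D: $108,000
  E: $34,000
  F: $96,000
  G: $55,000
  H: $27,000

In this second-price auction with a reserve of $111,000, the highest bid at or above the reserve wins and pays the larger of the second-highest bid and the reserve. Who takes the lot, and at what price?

Bids in order: 118,000 (B) > 108,000 (D) > 106,000 (A) > 105,000 (C) > 96,000 (F) > 55,000 (G) > …
Highest eligible bid: B at $118,000.
max(second-highest $108,000, reserve $111,000) = $111,000.

B pays $111,000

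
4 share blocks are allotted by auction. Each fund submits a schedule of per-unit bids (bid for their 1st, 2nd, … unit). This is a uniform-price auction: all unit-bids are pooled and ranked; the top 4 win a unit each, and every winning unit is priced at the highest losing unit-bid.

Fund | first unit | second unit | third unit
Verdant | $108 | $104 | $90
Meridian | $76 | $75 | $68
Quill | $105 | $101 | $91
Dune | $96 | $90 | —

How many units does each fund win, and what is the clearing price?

Quill 2, Verdant 2; clearing price $96

All unit-bids, highest first — top 4: 108 (Verdant-1), 105 (Quill-1), 104 (Verdant-2), 101 (Quill-2)
Highest rejected unit-bid = $96.
Allocation: Quill 2, Verdant 2.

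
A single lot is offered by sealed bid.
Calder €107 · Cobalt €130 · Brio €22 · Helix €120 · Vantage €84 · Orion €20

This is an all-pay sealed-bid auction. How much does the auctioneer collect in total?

Bids ranked: 130 (Cobalt) > 120 (Helix) > 107 (Calder) > 84 (Vantage) > 22 (Brio) > 20 (Orion)
Cobalt wins with the top bid; all bids are sunk regardless.
Every bidder forfeits their bid regardless of winning.
Revenue = 107 + 130 + 22 + 120 + 84 + 20 = €483.

Total revenue: €483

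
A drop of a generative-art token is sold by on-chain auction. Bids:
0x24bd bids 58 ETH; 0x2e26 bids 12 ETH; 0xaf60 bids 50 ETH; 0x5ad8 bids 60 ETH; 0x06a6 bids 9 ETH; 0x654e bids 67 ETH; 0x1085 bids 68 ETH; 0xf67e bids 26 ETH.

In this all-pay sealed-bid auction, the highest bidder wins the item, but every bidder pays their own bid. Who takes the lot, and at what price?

0x1085 pays 68 ETH

Bids in order: 68 (0x1085) > 67 (0x654e) > 60 (0x5ad8) > 58 (0x24bd) > 50 (0xaf60) > 26 (0xf67e) > …
0x1085 is highest and takes the item; every bidder forfeits their bid.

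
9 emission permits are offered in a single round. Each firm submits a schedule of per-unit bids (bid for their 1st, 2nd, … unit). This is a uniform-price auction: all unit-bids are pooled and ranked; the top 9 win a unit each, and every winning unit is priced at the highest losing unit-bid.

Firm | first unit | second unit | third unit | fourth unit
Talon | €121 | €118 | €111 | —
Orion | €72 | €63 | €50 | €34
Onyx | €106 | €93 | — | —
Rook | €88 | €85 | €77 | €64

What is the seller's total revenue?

Pooled unit-bids ranked (top 9): 121 (Talon-1), 118 (Talon-2), 111 (Talon-3), 106 (Onyx-1), 93 (Onyx-2), 88 (Rook-1), 85 (Rook-2), 77 (Rook-3), 72 (Orion-1)
The (k+1)-th unit-bid is €64.
Allocation: Onyx 2, Orion 1, Rook 3, Talon 3. Every unit priced at €64.
Revenue = 9 × 64 = €576.

Total revenue: €576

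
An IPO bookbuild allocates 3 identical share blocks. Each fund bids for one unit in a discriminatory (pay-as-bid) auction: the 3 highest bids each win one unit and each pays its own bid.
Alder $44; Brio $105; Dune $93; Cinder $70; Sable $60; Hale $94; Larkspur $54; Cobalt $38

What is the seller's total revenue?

Total revenue: $292

Bids ranked high→low: 105 (Brio), 94 (Hale), 93 (Dune), 70 (Cinder), 60 (Sable), …
Top 3: Brio, Hale, Dune.
Total revenue = 105 + 94 + 93 = $292.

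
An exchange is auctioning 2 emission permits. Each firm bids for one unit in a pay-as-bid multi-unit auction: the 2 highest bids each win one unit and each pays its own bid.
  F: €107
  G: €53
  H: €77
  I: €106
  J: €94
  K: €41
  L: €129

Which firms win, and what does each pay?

Sorting: 129 (L), 107 (F), 106 (I), 94 (J), …
The 2 highest are L, F.
Each winner pays its own bid: L €129, F €107.

L €129, F €107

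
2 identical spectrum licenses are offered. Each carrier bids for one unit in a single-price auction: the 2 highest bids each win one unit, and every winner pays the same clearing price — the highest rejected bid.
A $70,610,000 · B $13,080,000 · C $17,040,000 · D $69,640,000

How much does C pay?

C pays $0

Bids ranked high→low: 70,610,000 (A), 69,640,000 (D), 17,040,000 (C), 13,080,000 (B)
Top 2: A, D.
Clearing price = highest rejected bid = $17,040,000.
C does not win → pays $0.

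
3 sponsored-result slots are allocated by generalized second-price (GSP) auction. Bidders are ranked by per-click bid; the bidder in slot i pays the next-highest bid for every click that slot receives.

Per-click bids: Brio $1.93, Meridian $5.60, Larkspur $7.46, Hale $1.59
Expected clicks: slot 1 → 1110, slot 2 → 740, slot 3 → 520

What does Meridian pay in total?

Meridian pays $1428.20

Ranked by bid: $7.46 (Larkspur) > $5.60 (Meridian) > $1.93 (Brio) > $1.59 (Hale)
Meridian holds slot 2 → pays next bid $1.93 × 740 clicks = $1428.20.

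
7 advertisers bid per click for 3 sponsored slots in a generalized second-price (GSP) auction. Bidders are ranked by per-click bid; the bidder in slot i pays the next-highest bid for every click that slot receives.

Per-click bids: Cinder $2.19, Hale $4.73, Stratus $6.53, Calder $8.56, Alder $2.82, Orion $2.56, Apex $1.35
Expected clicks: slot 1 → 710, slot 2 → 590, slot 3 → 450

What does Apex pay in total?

Apex pays $0.00

Per-click bids in order: $8.56 (Calder) > $6.53 (Stratus) > $4.73 (Hale) > $2.82 (Alder) > …
Apex ranks below slot 3 → no slot, pays nothing.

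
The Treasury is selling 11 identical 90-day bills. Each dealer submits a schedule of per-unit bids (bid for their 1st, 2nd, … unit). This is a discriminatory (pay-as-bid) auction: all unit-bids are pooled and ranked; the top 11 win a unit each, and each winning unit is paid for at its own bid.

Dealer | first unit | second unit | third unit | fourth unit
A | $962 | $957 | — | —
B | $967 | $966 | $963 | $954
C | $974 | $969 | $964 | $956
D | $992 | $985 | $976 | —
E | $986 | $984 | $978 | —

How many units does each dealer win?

All unit-bids, highest first — top 11: 992 (D-1), 986 (E-1), 985 (D-2), 984 (E-2), 978 (E-3), 976 (D-3), 974 (C-1), 969 (C-2), 967 (B-1), 966 (B-2), 964 (C-3)
Next rejected bid: $963 (not a price — pay-as-bid).
Allocation: B 2, C 3, D 3, E 3.

B 2, C 3, D 3, E 3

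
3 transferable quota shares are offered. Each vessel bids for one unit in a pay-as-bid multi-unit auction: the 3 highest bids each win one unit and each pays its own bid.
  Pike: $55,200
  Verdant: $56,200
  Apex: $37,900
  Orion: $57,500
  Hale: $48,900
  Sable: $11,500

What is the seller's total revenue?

Ordering the bids: 57,500 (Orion), 56,200 (Verdant), 55,200 (Pike), 48,900 (Hale), 37,900 (Apex), …
Winners (3 units): Orion, Verdant, Pike.
Total revenue = 57,500 + 56,200 + 55,200 = $168,900.

Total revenue: $168,900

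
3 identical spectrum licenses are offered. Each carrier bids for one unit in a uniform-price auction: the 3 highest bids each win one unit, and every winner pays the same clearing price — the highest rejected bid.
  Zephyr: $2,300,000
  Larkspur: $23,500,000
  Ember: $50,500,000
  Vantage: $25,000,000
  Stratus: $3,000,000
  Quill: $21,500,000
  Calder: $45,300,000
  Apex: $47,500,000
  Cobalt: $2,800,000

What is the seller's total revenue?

Ordering the bids: 50,500,000 (Ember), 47,500,000 (Apex), 45,300,000 (Calder), 25,000,000 (Vantage), 23,500,000 (Larkspur), …
The 3 highest are Ember, Apex, Calder.
Clearing price = highest rejected bid = $25,000,000.
Total revenue = 3 × $25,000,000 = $75,000,000.

Total revenue: $75,000,000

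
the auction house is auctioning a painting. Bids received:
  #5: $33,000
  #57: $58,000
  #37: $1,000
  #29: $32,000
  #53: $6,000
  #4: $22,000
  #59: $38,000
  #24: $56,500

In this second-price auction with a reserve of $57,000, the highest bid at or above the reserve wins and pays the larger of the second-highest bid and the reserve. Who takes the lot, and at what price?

Sorting bids: 58,000 (#57) > 56,500 (#24) > 38,000 (#59) > 33,000 (#5) > 32,000 (#29) > 22,000 (#4) > …
#57 has the top bid at or above the reserve ($58,000).
Second-highest bid $56,500 is below the reserve $57,000, so the reserve binds → payment $57,000.

#57 pays $57,000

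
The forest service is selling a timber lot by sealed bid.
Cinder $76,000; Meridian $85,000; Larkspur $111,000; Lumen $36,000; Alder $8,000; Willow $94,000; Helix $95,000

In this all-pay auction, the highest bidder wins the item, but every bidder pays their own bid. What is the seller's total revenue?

Total revenue: $505,000

Bids ranked: 111,000 (Larkspur) > 95,000 (Helix) > 94,000 (Willow) > 85,000 (Meridian) > 76,000 (Cinder) > 36,000 (Lumen) > …
Larkspur wins with the top bid; all bids are sunk regardless.
Every bidder forfeits their bid regardless of winning.
Revenue = 76,000 + 85,000 + 111,000 + 36,000 + 8,000 + 94,000 + 95,000 = $505,000.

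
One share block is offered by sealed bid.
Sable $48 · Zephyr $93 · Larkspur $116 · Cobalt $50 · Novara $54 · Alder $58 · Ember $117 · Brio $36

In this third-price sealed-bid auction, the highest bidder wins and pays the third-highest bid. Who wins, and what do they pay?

Bids ranked: 117 (Ember) > 116 (Larkspur) > 93 (Zephyr) > 58 (Alder) > 54 (Novara) > 50 (Cobalt) > …
Ember wins; payment is bid #3 in the ranking = $93.

Ember pays $93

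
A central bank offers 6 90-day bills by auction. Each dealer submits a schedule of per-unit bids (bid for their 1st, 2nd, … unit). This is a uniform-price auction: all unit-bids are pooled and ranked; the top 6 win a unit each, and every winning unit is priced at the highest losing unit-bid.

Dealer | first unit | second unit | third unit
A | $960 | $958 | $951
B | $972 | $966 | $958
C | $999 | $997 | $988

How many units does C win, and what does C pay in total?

C: 3 units, pays $2,874

Pooled unit-bids ranked (top 6): 999 (C-1), 997 (C-2), 988 (C-3), 972 (B-1), 966 (B-2), 960 (A-1)
Highest rejected unit-bid = $958.
C wins 3 unit(s) at $958 each.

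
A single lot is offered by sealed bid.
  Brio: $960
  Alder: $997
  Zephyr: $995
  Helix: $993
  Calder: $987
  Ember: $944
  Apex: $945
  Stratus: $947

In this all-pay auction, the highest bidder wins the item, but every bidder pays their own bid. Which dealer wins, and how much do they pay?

Bids ranked: 997 (Alder) > 995 (Zephyr) > 993 (Helix) > 987 (Calder) > 960 (Brio) > 947 (Stratus) > …
Alder wins with the top bid; all bids are sunk regardless.

Alder pays $997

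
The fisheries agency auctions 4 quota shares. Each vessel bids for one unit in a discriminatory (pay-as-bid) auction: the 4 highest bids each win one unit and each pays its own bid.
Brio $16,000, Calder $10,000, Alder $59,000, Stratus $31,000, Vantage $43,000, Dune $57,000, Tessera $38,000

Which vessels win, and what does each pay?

Bids ranked high→low: 59,000 (Alder), 57,000 (Dune), 43,000 (Vantage), 38,000 (Tessera), 31,000 (Stratus), 16,000 (Brio), …
Winners (4 units): Alder, Dune, Vantage, Tessera.
Each winner pays its own bid: Alder $59,000, Dune $57,000, Vantage $43,000, Tessera $38,000.

Alder $59,000, Dune $57,000, Vantage $43,000, Tessera $38,000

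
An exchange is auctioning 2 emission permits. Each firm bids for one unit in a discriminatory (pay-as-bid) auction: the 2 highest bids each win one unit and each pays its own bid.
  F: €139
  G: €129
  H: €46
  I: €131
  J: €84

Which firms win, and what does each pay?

F €139, I €131

Ordering the bids: 139 (F), 131 (I), 129 (G), 84 (J), …
The 2 highest are F, I.
Each winner pays its own bid: F €139, I €131.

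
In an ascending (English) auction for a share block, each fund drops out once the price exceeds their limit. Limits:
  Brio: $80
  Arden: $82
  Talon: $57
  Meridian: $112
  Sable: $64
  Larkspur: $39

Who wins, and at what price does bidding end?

Limits in order: 112 (Meridian) > 82 (Arden) > 80 (Brio) > 64 (Sable) > 57 (Talon) > 39 (Larkspur)
Bidding ends when Arden exits at $82; Meridian takes it.

Meridian wins at $82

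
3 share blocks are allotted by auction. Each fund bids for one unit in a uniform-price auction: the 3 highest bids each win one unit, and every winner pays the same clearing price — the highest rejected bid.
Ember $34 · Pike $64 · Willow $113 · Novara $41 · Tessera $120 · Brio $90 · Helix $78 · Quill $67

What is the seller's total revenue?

Total revenue: $234

Sorting: 120 (Tessera), 113 (Willow), 90 (Brio), 78 (Helix), 67 (Quill), …
Winners (3 units): Tessera, Willow, Brio.
First losing bid is Helix's $78, which sets the uniform price.
Total revenue = 3 × $78 = $234.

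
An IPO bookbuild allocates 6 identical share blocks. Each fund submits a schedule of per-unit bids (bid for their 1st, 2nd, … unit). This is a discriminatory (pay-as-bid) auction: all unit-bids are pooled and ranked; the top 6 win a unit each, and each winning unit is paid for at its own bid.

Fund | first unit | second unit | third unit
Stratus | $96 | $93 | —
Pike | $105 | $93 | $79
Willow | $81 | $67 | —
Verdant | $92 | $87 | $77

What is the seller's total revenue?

Total revenue: $566

All unit-bids, highest first — top 6: 105 (Pike-1), 96 (Stratus-1), 93 (Stratus-2), 93 (Pike-2), 92 (Verdant-1), 87 (Verdant-2)
Next rejected bid: $81 (not a price — pay-as-bid).
Each winning unit pays its own bid.
Revenue = 105 + 96 + 93 + 93 + 92 + 87 = $566.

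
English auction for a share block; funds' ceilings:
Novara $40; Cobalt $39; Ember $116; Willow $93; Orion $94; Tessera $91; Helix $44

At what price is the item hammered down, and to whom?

Ember wins at $94

Ascending (English) auction: the price rises until one bidder remains; the winner pays the price at which the last rival dropped out.
Limits ranked: 116 (Ember) > 94 (Orion) > 93 (Willow) > 91 (Tessera) > 44 (Helix) > 40 (Novara) > …
Orion is the last rival to drop out, at $94; Ember remains and wins at that price.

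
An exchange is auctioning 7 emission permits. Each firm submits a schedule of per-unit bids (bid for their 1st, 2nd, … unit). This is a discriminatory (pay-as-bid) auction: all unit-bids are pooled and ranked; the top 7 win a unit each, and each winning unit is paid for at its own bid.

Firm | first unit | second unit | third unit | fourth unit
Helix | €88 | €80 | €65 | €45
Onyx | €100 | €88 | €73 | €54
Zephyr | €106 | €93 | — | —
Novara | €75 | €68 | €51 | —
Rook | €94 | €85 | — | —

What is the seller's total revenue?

Merging the schedules and taking the best 7: 106 (Zephyr-1), 100 (Onyx-1), 94 (Rook-1), 93 (Zephyr-2), 88 (Helix-1), 88 (Onyx-2), 85 (Rook-2)
Next rejected bid: €80 (not a price — pay-as-bid).
Each winning unit pays its own bid.
Revenue = 106 + 100 + 94 + 93 + 88 + 88 + 85 = €654.

Total revenue: €654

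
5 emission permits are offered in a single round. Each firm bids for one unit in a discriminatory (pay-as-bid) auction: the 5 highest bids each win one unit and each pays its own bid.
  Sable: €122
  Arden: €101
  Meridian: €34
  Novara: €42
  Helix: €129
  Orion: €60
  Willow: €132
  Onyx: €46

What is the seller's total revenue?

Sorting: 132 (Willow), 129 (Helix), 122 (Sable), 101 (Arden), 60 (Orion), 46 (Onyx), 42 (Novara), …
Top 5: Willow, Helix, Sable, Arden, Orion.
Total revenue = 132 + 129 + 122 + 101 + 60 = €544.

Total revenue: €544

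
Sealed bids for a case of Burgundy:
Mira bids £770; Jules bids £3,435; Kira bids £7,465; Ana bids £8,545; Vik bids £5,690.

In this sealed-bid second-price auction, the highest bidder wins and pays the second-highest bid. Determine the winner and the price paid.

Sorting bids: 8,545 (Ana) > 7,465 (Kira) > 5,690 (Vik) > 3,435 (Jules) > 770 (Mira)
Ana is highest; pays the second-highest bid, £7,465.

Ana pays £7,465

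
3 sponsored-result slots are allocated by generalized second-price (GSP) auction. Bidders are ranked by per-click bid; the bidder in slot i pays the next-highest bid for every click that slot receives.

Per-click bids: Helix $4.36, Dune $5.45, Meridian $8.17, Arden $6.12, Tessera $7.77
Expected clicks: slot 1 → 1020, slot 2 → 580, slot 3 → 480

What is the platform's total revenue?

Ranked by bid: $8.17 (Meridian) > $7.77 (Tessera) > $6.12 (Arden) > $5.45 (Dune) > …
Slot 1: Meridian pays $7.77 × 1020 = $7925.40
Slot 2: Tessera pays $6.12 × 580 = $3549.60
Slot 3: Arden pays $5.45 × 480 = $2616.00
Total = $14091.00

Total revenue: $14091.00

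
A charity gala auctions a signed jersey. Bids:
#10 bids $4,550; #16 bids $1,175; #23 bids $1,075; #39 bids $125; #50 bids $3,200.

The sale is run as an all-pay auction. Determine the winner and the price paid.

All-pay auction: the highest bidder wins the item, but every bidder pays their own bid.
Bids in order: 4,550 (#10) > 3,200 (#50) > 1,175 (#16) > 1,075 (#23) > 125 (#39)
#10 wins with the top bid; all bids are sunk regardless.

#10 pays $4,550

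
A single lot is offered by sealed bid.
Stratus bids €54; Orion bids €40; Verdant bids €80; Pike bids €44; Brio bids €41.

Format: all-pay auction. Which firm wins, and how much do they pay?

All-pay auction: the highest bidder wins the item, but every bidder pays their own bid.
Bids ranked: 80 (Verdant) > 54 (Stratus) > 44 (Pike) > 41 (Brio) > 40 (Orion)
Verdant wins with the top bid; all bids are sunk regardless.

Verdant pays €80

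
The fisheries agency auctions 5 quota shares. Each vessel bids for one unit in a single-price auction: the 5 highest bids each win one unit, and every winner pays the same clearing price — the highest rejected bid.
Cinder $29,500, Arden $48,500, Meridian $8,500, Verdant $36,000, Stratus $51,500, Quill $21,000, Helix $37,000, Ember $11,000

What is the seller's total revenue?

Total revenue: $105,000

Ordering the bids: 51,500 (Stratus), 48,500 (Arden), 37,000 (Helix), 36,000 (Verdant), 29,500 (Cinder), 21,000 (Quill), 11,000 (Ember), …
The 5 highest are Stratus, Arden, Helix, Verdant, Cinder.
First losing bid is Quill's $21,000, which sets the uniform price.
Total revenue = 5 × $21,000 = $105,000.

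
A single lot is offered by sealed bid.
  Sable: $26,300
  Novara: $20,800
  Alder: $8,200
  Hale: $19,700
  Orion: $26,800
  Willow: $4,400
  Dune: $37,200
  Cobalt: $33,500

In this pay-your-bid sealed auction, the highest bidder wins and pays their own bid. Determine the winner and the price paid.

Bids in order: 37,200 (Dune) > 33,500 (Cobalt) > 26,800 (Orion) > 26,300 (Sable) > 20,800 (Novara) > 19,700 (Hale) > …
Dune is highest → pays own bid, $37,200.

Dune pays $37,200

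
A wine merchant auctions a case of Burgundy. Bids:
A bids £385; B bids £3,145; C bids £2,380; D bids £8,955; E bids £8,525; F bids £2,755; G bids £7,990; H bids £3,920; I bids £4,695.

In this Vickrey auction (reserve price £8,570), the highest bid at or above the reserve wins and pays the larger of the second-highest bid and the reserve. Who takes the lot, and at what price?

D pays £8,570

Rule: the highest bid at or above the reserve wins and pays the larger of the second-highest bid and the reserve.
Sorting bids: 8,955 (D) > 8,525 (E) > 7,990 (G) > 4,695 (I) > 3,920 (H) > 3,145 (B) > …
D has the top bid at or above the reserve (£8,955).
max(second-highest £8,525, reserve £8,570) = £8,570.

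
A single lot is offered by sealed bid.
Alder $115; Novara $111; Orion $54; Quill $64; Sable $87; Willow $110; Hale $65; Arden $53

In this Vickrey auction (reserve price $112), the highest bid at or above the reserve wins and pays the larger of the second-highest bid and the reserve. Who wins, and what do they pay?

Alder pays $112

Bids ranked: 115 (Alder) > 111 (Novara) > 110 (Willow) > 87 (Sable) > 65 (Hale) > 64 (Quill) > …
Alder has the top bid at or above the reserve ($115).
Second-highest bid $111 is below the reserve $112, so the reserve binds → payment $112.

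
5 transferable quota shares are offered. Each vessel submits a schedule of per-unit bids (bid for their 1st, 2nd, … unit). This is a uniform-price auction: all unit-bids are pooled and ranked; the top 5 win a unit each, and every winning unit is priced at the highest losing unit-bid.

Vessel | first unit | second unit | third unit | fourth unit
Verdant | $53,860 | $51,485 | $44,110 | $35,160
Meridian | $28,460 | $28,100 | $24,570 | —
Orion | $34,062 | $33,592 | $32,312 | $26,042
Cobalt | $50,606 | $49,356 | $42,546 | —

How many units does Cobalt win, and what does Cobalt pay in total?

Cobalt: 2 units, pays $85,092

Merging the schedules and taking the best 5: 53,860 (Verdant-1), 51,485 (Verdant-2), 50,606 (Cobalt-1), 49,356 (Cobalt-2), 44,110 (Verdant-3)
The (k+1)-th unit-bid is $42,546.
Cobalt wins 2 unit(s) at $42,546 each.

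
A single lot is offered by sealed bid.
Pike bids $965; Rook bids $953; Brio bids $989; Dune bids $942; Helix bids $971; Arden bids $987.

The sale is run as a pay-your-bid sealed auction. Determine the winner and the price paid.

Brio pays $989

Bids in order: 989 (Brio) > 987 (Arden) > 971 (Helix) > 965 (Pike) > 953 (Rook) > 942 (Dune)
First-price: Brio pays what they bid, $989.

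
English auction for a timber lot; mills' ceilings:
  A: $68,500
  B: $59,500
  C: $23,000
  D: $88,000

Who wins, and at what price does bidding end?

D wins at $68,500

Sorting limits: 88,000 (D) > 68,500 (A) > 59,500 (B) > 23,000 (C)
A is the last rival to drop out, at $68,500; D remains and wins at that price.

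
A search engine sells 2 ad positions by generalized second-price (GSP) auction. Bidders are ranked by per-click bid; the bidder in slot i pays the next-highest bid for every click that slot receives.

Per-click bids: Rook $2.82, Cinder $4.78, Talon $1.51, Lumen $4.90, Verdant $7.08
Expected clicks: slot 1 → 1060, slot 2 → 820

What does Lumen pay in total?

Sorting advertisers: $7.08 (Verdant) > $4.90 (Lumen) > $4.78 (Cinder) > …
Lumen holds slot 2 → pays next bid $4.78 × 820 clicks = $3919.60.

Lumen pays $3919.60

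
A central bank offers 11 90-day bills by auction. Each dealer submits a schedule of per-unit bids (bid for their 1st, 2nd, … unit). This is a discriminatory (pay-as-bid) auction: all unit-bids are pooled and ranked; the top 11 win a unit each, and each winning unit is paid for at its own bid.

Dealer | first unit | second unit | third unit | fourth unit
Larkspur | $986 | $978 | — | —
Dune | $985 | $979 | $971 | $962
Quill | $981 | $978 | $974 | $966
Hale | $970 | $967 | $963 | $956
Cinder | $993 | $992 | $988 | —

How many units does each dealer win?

Cinder 3, Dune 3, Larkspur 2, Quill 3

Pooled unit-bids ranked (top 11): 993 (Cinder-1), 992 (Cinder-2), 988 (Cinder-3), 986 (Larkspur-1), 985 (Dune-1), 981 (Quill-1), 979 (Dune-2), 978 (Larkspur-2), 978 (Quill-2), 974 (Quill-3), 971 (Dune-3)
Next rejected bid: $970 (not a price — pay-as-bid).
Allocation: Cinder 3, Dune 3, Larkspur 2, Quill 3.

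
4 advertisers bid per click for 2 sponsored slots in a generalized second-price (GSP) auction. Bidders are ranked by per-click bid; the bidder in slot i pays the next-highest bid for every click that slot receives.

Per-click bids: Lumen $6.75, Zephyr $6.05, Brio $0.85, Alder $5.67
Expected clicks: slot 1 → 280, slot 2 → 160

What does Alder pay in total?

Alder pays $0.00

Ranked by bid: $6.75 (Lumen) > $6.05 (Zephyr) > $5.67 (Alder) > …
Alder ranks below slot 2 → no slot, pays nothing.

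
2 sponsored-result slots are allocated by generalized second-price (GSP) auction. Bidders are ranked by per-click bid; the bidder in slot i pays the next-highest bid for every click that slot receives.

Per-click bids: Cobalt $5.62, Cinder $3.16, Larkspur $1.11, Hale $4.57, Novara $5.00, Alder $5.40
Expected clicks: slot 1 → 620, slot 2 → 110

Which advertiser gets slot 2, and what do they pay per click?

Ranked by bid: $5.62 (Cobalt) > $5.40 (Alder) > $5.00 (Novara) > …
Slot 2 goes to the second-ranked bidder, Alder, who pays the next bid down: $5.00/click.

Alder; $5.00 per click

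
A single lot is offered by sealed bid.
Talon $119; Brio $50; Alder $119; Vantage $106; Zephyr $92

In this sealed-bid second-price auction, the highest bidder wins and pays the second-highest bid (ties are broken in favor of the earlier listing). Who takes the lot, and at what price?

Talon pays $119

Bids in order: 119 (Talon) > 119 (Alder) > 106 (Vantage) > 92 (Zephyr) > 50 (Brio)
Talon and Alder tie at $119; tie-break gives it to Talon.
Talon is highest; pays the second-highest bid, $119.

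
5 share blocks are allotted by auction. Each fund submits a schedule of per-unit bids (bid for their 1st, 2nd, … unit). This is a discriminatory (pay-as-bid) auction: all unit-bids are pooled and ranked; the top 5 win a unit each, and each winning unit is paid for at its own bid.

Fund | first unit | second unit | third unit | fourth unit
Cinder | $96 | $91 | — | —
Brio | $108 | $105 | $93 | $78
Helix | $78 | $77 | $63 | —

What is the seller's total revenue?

Total revenue: $493

Pooled unit-bids ranked (top 5): 108 (Brio-1), 105 (Brio-2), 96 (Cinder-1), 93 (Brio-3), 91 (Cinder-2)
Next rejected bid: $78 (not a price — pay-as-bid).
Each winning unit pays its own bid.
Revenue = 108 + 105 + 96 + 93 + 91 = $493.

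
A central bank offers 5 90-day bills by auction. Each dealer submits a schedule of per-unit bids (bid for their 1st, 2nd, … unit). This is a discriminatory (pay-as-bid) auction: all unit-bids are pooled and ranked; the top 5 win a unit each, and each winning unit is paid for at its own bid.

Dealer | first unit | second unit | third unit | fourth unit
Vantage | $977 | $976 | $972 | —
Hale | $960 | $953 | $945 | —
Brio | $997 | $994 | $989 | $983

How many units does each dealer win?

Pooled unit-bids ranked (top 5): 997 (Brio-1), 994 (Brio-2), 989 (Brio-3), 983 (Brio-4), 977 (Vantage-1)
Next rejected bid: $976 (not a price — pay-as-bid).
Allocation: Brio 4, Vantage 1.

Brio 4, Vantage 1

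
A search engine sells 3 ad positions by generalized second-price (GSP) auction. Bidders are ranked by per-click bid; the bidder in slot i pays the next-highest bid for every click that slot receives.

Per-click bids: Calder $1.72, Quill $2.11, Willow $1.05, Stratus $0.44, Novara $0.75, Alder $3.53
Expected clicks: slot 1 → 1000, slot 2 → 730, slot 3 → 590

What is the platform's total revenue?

Per-click bids in order: $3.53 (Alder) > $2.11 (Quill) > $1.72 (Calder) > $1.05 (Willow) > …
Slot 1: Alder pays $2.11 × 1000 = $2110.00
Slot 2: Quill pays $1.72 × 730 = $1255.60
Slot 3: Calder pays $1.05 × 590 = $619.50
Total = $3985.10

Total revenue: $3985.10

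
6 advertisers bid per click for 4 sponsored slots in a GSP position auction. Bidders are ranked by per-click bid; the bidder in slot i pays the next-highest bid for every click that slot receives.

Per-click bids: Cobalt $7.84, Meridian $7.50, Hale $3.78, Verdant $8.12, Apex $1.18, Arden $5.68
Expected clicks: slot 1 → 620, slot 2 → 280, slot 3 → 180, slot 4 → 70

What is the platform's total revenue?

Sorting advertisers: $8.12 (Verdant) > $7.84 (Cobalt) > $7.50 (Meridian) > $5.68 (Arden) > $3.78 (Hale) > …
Slot 1: Verdant pays $7.84 × 620 = $4860.80
Slot 2: Cobalt pays $7.50 × 280 = $2100.00
Slot 3: Meridian pays $5.68 × 180 = $1022.40
Slot 4: Arden pays $3.78 × 70 = $264.60
Total = $8247.80

Total revenue: $8247.80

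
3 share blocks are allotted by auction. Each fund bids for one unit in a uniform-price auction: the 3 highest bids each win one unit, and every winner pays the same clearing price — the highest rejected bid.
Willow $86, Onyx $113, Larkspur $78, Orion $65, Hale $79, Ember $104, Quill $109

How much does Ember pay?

Ember pays $86

Ordering the bids: 113 (Onyx), 109 (Quill), 104 (Ember), 86 (Willow), 79 (Hale), …
Top 3: Onyx, Quill, Ember.
First losing bid is Willow's $86, which sets the uniform price.
Ember wins → pays $86.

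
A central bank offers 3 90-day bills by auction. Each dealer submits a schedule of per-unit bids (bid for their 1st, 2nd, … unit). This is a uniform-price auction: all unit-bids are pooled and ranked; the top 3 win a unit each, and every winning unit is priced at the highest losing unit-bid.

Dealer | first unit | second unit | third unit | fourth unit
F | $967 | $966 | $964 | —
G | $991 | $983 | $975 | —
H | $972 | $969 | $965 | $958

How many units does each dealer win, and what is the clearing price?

G 3; clearing price $972

Pooled unit-bids ranked (top 3): 991 (G-1), 983 (G-2), 975 (G-3)
Highest rejected unit-bid = $972.
Allocation: G 3.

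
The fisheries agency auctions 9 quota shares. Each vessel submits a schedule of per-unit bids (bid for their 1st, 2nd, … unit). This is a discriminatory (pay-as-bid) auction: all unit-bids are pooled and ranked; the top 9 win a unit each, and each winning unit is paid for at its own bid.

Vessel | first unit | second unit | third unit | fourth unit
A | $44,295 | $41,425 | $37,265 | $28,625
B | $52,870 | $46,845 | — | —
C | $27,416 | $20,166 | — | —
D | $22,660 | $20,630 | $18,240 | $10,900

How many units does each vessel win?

All unit-bids, highest first — top 9: 52,870 (B-1), 46,845 (B-2), 44,295 (A-1), 41,425 (A-2), 37,265 (A-3), 28,625 (A-4), 27,416 (C-1), 22,660 (D-1), 20,630 (D-2)
Next rejected bid: $20,166 (not a price — pay-as-bid).
Allocation: A 4, B 2, C 1, D 2.

A 4, B 2, C 1, D 2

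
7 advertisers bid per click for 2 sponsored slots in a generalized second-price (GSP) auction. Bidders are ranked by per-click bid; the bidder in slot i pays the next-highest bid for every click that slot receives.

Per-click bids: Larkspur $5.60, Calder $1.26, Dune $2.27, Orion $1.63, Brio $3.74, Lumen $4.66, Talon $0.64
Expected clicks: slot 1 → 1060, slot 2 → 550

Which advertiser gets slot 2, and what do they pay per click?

Lumen; $3.74 per click

Sorting advertisers: $5.60 (Larkspur) > $4.66 (Lumen) > $3.74 (Brio) > …
Slot 2 goes to the second-ranked bidder, Lumen, who pays the next bid down: $3.74/click.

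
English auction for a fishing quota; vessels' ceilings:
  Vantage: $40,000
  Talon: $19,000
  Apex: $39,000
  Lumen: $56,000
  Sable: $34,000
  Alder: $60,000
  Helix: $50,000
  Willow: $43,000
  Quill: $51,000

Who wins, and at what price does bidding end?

Rule: the price rises until one bidder remains; the winner pays the price at which the last rival dropped out.
Limits ranked: 60,000 (Alder) > 56,000 (Lumen) > 51,000 (Quill) > 50,000 (Helix) > 43,000 (Willow) > 40,000 (Vantage) > …
Once the price passes $56,000, only Alder is left; the hammer falls at Lumen's limit of $56,000.

Alder wins at $56,000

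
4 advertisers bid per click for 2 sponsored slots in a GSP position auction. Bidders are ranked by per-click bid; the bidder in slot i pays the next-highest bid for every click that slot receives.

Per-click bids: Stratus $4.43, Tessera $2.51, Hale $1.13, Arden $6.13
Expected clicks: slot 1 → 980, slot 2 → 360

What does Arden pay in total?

Arden pays $4341.40

Ranked by bid: $6.13 (Arden) > $4.43 (Stratus) > $2.51 (Tessera) > …
Arden holds slot 1 → pays next bid $4.43 × 980 clicks = $4341.40.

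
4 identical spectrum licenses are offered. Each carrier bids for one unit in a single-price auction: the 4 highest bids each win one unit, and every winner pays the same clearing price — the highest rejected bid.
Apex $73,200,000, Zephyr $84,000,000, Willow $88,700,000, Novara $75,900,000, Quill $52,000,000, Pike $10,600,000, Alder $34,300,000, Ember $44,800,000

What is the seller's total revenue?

Total revenue: $208,000,000

Ordering the bids: 88,700,000 (Willow), 84,000,000 (Zephyr), 75,900,000 (Novara), 73,200,000 (Apex), 52,000,000 (Quill), 44,800,000 (Ember), …
The 4 highest are Willow, Zephyr, Novara, Apex.
Highest unsuccessful bid: $52,000,000 → clearing price.
Total revenue = 4 × $52,000,000 = $208,000,000.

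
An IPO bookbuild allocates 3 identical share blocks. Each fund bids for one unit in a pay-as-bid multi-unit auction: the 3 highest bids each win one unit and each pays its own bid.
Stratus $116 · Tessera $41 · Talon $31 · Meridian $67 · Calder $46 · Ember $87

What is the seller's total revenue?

Total revenue: $270

Bids ranked high→low: 116 (Stratus), 87 (Ember), 67 (Meridian), 46 (Calder), 41 (Tessera), …
Top 3: Stratus, Ember, Meridian.
Total revenue = 116 + 87 + 67 = $270.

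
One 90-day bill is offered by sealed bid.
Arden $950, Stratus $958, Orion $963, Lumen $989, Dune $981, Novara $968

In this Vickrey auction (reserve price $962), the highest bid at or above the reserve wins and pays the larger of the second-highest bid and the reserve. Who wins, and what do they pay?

Lumen pays $981

Vickrey auction (reserve price $962): the highest bid at or above the reserve wins and pays the larger of the second-highest bid and the reserve.
Bids ranked: 989 (Lumen) > 981 (Dune) > 968 (Novara) > 963 (Orion) > 958 (Stratus) > 950 (Arden)
Highest eligible bid: Lumen at $989.
max(second-highest $981, reserve $962) = $981; the reserve does not bind.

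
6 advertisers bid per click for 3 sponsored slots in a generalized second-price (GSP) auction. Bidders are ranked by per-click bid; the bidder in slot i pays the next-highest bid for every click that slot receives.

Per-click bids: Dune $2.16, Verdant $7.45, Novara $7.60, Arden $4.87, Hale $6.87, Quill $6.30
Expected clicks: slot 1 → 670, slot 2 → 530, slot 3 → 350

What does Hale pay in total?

Ranked by bid: $7.60 (Novara) > $7.45 (Verdant) > $6.87 (Hale) > $6.30 (Quill) > …
Hale holds slot 3 → pays next bid $6.30 × 350 clicks = $2205.00.

Hale pays $2205.00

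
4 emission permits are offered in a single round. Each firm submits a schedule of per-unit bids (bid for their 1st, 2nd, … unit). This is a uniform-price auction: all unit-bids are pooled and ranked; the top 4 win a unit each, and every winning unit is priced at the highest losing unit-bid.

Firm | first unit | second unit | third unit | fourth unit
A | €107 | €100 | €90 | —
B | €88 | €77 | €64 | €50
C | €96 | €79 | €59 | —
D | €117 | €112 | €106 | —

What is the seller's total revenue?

Total revenue: €400

Pooled unit-bids ranked (top 4): 117 (D-1), 112 (D-2), 107 (A-1), 106 (D-3)
The (k+1)-th unit-bid is €100.
Allocation: A 1, D 3. Every unit priced at €100.
Revenue = 4 × 100 = €400.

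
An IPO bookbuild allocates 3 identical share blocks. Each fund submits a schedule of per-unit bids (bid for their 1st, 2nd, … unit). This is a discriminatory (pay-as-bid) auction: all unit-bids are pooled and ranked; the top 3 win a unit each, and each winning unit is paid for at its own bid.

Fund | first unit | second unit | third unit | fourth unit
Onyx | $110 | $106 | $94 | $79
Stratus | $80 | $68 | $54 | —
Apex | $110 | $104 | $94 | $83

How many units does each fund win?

All unit-bids, highest first — top 3: 110 (Onyx-1), 110 (Apex-1), 106 (Onyx-2)
Next rejected bid: $104 (not a price — pay-as-bid).
Allocation: Apex 1, Onyx 2.

Apex 1, Onyx 2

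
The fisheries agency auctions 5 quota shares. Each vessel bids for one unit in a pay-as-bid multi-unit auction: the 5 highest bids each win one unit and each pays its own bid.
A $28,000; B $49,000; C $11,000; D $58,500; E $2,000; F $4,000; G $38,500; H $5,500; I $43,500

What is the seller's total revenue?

Total revenue: $217,500

Bids ranked high→low: 58,500 (D), 49,000 (B), 43,500 (I), 38,500 (G), 28,000 (A), 11,000 (C), 5,500 (H), …
Top 5: D, B, I, G, A.
Total revenue = 58,500 + 49,000 + 43,500 + 38,500 + 28,000 = $217,500.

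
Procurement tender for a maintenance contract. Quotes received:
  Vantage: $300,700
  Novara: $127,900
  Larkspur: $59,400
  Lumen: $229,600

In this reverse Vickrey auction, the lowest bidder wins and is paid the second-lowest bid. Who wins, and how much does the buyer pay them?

Larkspur is paid $127,900

Bids ranked: 59,400 (Larkspur) < 127,900 (Novara) < 229,600 (Lumen) < 300,700 (Vantage)
Larkspur wins with the lowest bid; price is set by the runner-up at $127,900.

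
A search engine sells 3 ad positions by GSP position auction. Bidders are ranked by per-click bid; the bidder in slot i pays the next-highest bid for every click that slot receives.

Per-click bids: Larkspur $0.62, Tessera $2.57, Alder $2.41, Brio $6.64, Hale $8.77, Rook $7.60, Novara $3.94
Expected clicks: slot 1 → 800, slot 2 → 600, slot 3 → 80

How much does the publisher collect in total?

Ranked by bid: $8.77 (Hale) > $7.60 (Rook) > $6.64 (Brio) > $3.94 (Novara) > …
Slot 1: Hale pays $7.60 × 800 = $6080.00
Slot 2: Rook pays $6.64 × 600 = $3984.00
Slot 3: Brio pays $3.94 × 80 = $315.20
Total = $10379.20

Total revenue: $10379.20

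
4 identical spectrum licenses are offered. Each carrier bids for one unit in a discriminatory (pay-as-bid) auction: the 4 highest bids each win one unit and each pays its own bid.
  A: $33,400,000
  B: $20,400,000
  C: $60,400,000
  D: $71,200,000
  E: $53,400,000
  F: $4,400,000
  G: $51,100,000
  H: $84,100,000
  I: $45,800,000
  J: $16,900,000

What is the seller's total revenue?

Ordering the bids: 84,100,000 (H), 71,200,000 (D), 60,400,000 (C), 53,400,000 (E), 51,100,000 (G), 45,800,000 (I), …
Top 4: H, D, C, E.
Total revenue = 84,100,000 + 71,200,000 + 60,400,000 + 53,400,000 = $269,100,000.

Total revenue: $269,100,000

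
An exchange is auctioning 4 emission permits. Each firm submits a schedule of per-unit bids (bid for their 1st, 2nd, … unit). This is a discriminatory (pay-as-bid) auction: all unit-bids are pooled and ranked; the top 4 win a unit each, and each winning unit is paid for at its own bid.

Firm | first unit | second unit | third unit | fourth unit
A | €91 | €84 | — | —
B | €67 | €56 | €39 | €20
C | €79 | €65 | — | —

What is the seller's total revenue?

Pooled unit-bids ranked (top 4): 91 (A-1), 84 (A-2), 79 (C-1), 67 (B-1)
Next rejected bid: €65 (not a price — pay-as-bid).
Each winning unit pays its own bid.
Revenue = 91 + 84 + 79 + 67 = €321.

Total revenue: €321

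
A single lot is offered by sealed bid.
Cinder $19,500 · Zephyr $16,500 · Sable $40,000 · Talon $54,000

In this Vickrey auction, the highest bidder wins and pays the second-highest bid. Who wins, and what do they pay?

Rule: the highest bidder wins and pays the second-highest bid.
Bids in order: 54,000 (Talon) > 40,000 (Sable) > 19,500 (Cinder) > 16,500 (Zephyr)
Second-price: Talon pays Sable's bid of $40,000.

Talon pays $40,000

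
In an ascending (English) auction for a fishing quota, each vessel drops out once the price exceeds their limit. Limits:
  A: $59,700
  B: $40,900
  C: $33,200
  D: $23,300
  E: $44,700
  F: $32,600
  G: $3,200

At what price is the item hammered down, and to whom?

A wins at $44,700

Limits in order: 59,700 (A) > 44,700 (E) > 40,900 (B) > 33,200 (C) > 32,600 (F) > 23,300 (D) > …
Bidding ends when E exits at $44,700; A takes it.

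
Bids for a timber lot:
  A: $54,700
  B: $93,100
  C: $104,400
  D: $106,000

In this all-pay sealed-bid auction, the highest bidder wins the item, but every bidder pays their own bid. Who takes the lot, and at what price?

Bids ranked: 106,000 (D) > 104,400 (C) > 93,100 (B) > 54,700 (A)
D is highest and takes the item; every bidder forfeits their bid.

D pays $106,000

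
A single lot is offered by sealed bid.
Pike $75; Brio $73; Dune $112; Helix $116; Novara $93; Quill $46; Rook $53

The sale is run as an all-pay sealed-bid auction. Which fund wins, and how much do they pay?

Helix pays $116

All-pay sealed-bid auction: the highest bidder wins the item, but every bidder pays their own bid.
Sorting bids: 116 (Helix) > 112 (Dune) > 93 (Novara) > 75 (Pike) > 73 (Brio) > 53 (Rook) > …
Helix is highest and takes the item; every bidder forfeits their bid.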